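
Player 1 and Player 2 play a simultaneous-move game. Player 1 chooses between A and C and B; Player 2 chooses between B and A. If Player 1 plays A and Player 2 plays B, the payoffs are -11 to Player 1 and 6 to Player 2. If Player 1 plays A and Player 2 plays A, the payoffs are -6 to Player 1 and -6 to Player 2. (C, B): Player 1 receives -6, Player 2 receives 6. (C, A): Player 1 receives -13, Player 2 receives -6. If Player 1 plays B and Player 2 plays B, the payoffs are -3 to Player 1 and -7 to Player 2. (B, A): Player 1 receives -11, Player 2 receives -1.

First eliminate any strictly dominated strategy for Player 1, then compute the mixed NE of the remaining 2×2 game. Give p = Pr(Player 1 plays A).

p = 1/3

Player 1's strategy C is strictly dominated by B: -3 > -6 and -11 > -13. Eliminate C.
In a mixed equilibrium Player 2 is indifferent between B and A; this condition fixes p.
  Player 2's expected payoff from B: p·6 + (1−p)·(-7) = 13p - 7
  Player 2's expected payoff from A: p·(-6) + (1−p)·(-1) = -5p - 1
  13p - 7 = -5p - 1  ⇒  18p = 6  ⇒  p = 1/3.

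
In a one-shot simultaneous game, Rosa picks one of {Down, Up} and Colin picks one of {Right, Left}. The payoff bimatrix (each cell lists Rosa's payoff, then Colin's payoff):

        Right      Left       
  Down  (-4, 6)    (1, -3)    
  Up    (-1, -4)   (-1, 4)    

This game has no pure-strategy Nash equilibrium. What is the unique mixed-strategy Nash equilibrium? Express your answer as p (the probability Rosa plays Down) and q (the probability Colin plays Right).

p = 8/17, q = 2/5

For Colin to be willing to mix, Colin must be indifferent between Right and Left, which pins down Rosa's mix.
  Colin's payoff from Right: p·6 + (1−p)·(-4) = 10p - 4
  Colin's payoff from Left: p·(-3) + (1−p)·4 = -7p + 4
  10p - 4 = -7p + 4  ⇒  17p = 8  ⇒  p = 8/17.
Colin's mix must leave Rosa indifferent between Down and Up.
  Rosa's payoff to Down: q·(-4) + (1−q)·1 = -5q + 1
  Rosa's payoff to Up: q·(-1) + (1−q)·(-1) = -1
  -5q + 1 = -1  ⇒  -5q = -2  ⇒  q = 2/5.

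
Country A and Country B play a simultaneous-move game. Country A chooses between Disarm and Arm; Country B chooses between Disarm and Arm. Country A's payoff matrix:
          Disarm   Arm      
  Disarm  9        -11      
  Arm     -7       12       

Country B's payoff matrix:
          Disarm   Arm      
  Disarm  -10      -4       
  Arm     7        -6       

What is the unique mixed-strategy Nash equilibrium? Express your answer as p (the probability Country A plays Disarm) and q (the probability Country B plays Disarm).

p = 13/19, q = 23/39

For Country B to be willing to mix, Country B must be indifferent between Disarm and Arm, which pins down Country A's mix.
  Country B's payoff from Disarm: p·(-10) + (1−p)·7 = -17p + 7
  Country B's payoff from Arm: p·(-4) + (1−p)·(-6) = 2p - 6
  -17p + 7 = 2p - 6  ⇒  -19p = -13  ⇒  p = 13/19.
Country A's indifference between Disarm and Arm determines Country B's mixing probability q:
  Country A's payoff from Disarm: q·9 + (1−q)·(-11) = 20q - 11
  Country A's payoff from Arm: q·(-7) + (1−q)·12 = -19q + 12
  20q - 11 = -19q + 12  ⇒  39q = 23  ⇒  q = 23/39.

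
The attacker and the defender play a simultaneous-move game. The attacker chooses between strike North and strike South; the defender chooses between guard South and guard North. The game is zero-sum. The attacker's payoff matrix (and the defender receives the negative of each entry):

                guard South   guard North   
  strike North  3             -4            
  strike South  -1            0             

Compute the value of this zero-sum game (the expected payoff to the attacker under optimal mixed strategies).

v = -1/2

The attacker's indifference between strike North and strike South determines the defender's mixing probability q:
  the attacker's payoff from strike North: q·3 + (1−q)·(-4) = 7q - 4
  the attacker's payoff from strike South: q·(-1) + (1−q)·0 = -q
  7q - 4 = -q  ⇒  8q = 4  ⇒  q = 1/2.
The value is the attacker's expected payoff against this mix (using strike North): (1/2)·3 + (1/2)·(-4) = -1/2.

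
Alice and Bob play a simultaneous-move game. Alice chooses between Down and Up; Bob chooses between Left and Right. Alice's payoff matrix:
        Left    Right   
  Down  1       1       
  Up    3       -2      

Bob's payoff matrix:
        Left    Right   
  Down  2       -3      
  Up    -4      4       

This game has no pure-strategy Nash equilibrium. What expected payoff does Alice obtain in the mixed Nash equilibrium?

Set Alice's expected payoff from Down equal to that from Up:
  Alice's expected payoff from Down: q·1 + (1−q)·1 = 1
  Alice's expected payoff from Up: q·3 + (1−q)·(-2) = 5q - 2
  1 = 5q - 2  ⇒  -5q = -3  ⇒  q = 3/5.
At equilibrium Alice is indifferent across rows, so Alice's payoff equals the payoff from Down: (3/5)·1 + (2/5)·1 = 1.

1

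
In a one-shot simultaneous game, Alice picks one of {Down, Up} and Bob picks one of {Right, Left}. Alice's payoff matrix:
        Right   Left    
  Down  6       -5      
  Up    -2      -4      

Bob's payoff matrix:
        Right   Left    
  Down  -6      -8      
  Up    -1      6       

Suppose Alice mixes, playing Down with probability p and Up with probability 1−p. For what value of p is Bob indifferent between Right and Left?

Alice's mix must leave Bob indifferent between Right and Left.
  Bob's payoff from Right: p·(-6) + (1−p)·(-1) = -5p - 1
  Bob's payoff from Left: p·(-8) + (1−p)·6 = -14p + 6
  -5p - 1 = -14p + 6  ⇒  9p = 7  ⇒  p = 7/9.

p = 7/9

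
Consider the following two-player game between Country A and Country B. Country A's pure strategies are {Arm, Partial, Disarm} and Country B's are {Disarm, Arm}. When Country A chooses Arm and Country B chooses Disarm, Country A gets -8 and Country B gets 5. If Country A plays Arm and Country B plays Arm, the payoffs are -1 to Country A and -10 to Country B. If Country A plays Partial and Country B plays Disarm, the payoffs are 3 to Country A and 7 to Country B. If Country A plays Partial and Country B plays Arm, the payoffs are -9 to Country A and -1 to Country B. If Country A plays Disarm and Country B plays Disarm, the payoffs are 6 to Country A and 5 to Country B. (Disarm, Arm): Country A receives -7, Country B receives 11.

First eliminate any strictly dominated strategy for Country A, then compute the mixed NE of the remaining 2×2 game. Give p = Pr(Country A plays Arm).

Country A's strategy Partial is strictly dominated by Disarm: 6 > 3 and -7 > -9. Eliminate Partial.
In a mixed equilibrium Country B is indifferent between Disarm and Arm; this condition fixes p.
  Country B's expected payoff from Disarm: p·5 + (1−p)·5 = 5
  Country B's expected payoff from Arm: p·(-10) + (1−p)·11 = -21p + 11
  5 = -21p + 11  ⇒  21p = 6  ⇒  p = 2/7.

p = 2/7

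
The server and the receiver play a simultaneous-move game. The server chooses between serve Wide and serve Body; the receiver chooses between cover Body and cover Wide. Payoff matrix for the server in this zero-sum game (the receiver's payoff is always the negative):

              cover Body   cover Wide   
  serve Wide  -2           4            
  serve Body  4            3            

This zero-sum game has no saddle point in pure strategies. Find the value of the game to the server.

v = 22/7

In a mixed equilibrium the server is indifferent between serve Wide and serve Body; this condition fixes q.
  the server's expected payoff from serve Wide: q·(-2) + (1−q)·4 = -6q + 4
  the server's expected payoff from serve Body: q·4 + (1−q)·3 = q + 3
  -6q + 4 = q + 3  ⇒  -7q = -1  ⇒  q = 1/7.
The value is the server's expected payoff against this mix (using serve Wide): (1/7)·(-2) + (6/7)·4 = 22/7.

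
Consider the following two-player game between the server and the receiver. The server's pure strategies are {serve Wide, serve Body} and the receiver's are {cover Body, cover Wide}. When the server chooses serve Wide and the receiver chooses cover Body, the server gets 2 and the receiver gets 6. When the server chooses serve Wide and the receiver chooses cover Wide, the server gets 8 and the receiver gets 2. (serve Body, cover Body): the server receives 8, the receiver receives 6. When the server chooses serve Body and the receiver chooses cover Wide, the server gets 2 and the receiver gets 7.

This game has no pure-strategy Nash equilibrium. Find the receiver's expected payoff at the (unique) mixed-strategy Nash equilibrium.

The server's mix must leave the receiver indifferent between cover Body and cover Wide.
  the receiver's payoff from cover Body: p·6 + (1−p)·6 = 6
  the receiver's payoff from cover Wide: p·2 + (1−p)·7 = -5p + 7
  6 = -5p + 7  ⇒  5p = 1  ⇒  p = 1/5.
At equilibrium the receiver is indifferent across columns, so the receiver's payoff equals the payoff from cover Body: (1/5)·6 + (4/5)·6 = 6.

6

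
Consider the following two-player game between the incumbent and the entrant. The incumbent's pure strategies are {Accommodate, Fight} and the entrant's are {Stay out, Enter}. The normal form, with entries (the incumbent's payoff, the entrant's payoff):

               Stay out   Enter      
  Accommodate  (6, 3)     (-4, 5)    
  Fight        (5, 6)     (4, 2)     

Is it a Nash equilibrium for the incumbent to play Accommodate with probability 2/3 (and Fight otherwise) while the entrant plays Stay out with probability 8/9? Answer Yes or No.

Yes

Check the entrant's indifference given the incumbent's mix p = 2/3:
  payoff from Stay out = 4; payoff from Enter = 4 — equal.
Check the incumbent's indifference given the entrant's mix q = 8/9:
  payoff from Accommodate = 44/9; payoff from Fight = 44/9 — equal.
Both players are indifferent, so neither can profitably deviate.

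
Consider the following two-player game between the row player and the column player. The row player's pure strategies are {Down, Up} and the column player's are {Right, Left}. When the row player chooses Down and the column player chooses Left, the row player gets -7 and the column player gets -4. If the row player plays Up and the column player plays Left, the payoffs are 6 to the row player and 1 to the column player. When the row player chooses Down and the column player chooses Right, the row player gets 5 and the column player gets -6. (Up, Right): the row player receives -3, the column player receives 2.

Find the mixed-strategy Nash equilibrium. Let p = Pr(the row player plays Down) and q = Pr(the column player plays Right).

p = 1/3, q = 13/21

For the column player to be willing to mix, the column player must be indifferent between Right and Left, which pins down the row player's mix.
  the column player's expected payoff from Right: p·(-6) + (1−p)·2 = -8p + 2
  the column player's expected payoff from Left: p·(-4) + (1−p)·1 = -5p + 1
  -8p + 2 = -5p + 1  ⇒  -3p = -1  ⇒  p = 1/3.
The row player's indifference between Down and Up determines the column player's mixing probability q:
  the row player's payoff to Down: q·5 + (1−q)·(-7) = 12q - 7
  the row player's payoff to Up: q·(-3) + (1−q)·6 = -9q + 6
  12q - 7 = -9q + 6  ⇒  21q = 13  ⇒  q = 13/21.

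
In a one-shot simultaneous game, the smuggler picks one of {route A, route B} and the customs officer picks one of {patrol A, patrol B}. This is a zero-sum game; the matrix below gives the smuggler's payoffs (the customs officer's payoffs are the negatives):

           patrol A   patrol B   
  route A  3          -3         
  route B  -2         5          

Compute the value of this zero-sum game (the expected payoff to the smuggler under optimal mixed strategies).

Set the smuggler's expected payoff from route A equal to that from route B:
  the smuggler's payoff to route A: q·3 + (1−q)·(-3) = 6q - 3
  the smuggler's payoff to route B: q·(-2) + (1−q)·5 = -7q + 5
  6q - 3 = -7q + 5  ⇒  13q = 8  ⇒  q = 8/13.
The value is the smuggler's expected payoff against this mix (using route A): (8/13)·3 + (5/13)·(-3) = 9/13.

v = 9/13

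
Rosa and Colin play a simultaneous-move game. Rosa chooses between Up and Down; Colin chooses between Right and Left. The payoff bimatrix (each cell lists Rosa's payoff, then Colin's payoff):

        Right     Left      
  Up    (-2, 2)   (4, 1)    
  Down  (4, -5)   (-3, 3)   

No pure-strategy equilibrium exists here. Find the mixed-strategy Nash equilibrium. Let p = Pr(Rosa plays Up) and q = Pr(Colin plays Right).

p = 8/9, q = 7/13

Colin's indifference between Right and Left determines Rosa's mixing probability p:
  Colin's payoff to Right: p·2 + (1−p)·(-5) = 7p - 5
  Colin's payoff to Left: p·1 + (1−p)·3 = -2p + 3
  7p - 5 = -2p + 3  ⇒  9p = 8  ⇒  p = 8/9.
For Rosa to be willing to mix, Rosa must be indifferent between Up and Down, which pins down Colin's mix.
  Rosa's payoff from Up: q·(-2) + (1−q)·4 = -6q + 4
  Rosa's payoff from Down: q·4 + (1−q)·(-3) = 7q - 3
  -6q + 4 = 7q - 3  ⇒  -13q = -7  ⇒  q = 7/13.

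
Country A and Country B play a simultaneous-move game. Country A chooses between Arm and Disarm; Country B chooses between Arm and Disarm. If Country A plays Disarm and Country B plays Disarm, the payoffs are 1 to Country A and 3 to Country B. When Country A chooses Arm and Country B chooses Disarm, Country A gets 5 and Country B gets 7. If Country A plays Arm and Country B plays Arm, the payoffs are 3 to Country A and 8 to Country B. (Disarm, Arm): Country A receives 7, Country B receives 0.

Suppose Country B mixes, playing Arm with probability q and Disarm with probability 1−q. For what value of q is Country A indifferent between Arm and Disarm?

q = 1/2

Set Country A's expected payoff from Arm equal to that from Disarm:
  Country A's expected payoff from Arm: q·3 + (1−q)·5 = -2q + 5
  Country A's expected payoff from Disarm: q·7 + (1−q)·1 = 6q + 1
  -2q + 5 = 6q + 1  ⇒  -8q = -4  ⇒  q = 1/2.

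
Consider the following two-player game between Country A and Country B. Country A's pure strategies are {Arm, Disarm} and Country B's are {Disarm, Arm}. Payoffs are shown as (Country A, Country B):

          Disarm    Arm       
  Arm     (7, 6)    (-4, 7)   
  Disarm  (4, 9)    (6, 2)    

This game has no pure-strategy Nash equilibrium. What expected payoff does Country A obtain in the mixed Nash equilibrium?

In a mixed equilibrium Country A is indifferent between Arm and Disarm; this condition fixes q.
  Country A's payoff to Arm: q·7 + (1−q)·(-4) = 11q - 4
  Country A's payoff to Disarm: q·4 + (1−q)·6 = -2q + 6
  11q - 4 = -2q + 6  ⇒  13q = 10  ⇒  q = 10/13.
At equilibrium Country A is indifferent across rows, so Country A's payoff equals the payoff from Arm: (10/13)·7 + (3/13)·(-4) = 58/13.

58/13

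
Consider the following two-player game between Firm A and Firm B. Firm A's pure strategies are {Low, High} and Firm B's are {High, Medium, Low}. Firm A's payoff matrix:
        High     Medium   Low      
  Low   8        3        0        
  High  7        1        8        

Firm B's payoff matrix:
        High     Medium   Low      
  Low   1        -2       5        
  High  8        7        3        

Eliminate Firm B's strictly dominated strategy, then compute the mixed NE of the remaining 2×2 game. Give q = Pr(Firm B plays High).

q = 8/9

Firm B's strategy Medium is strictly dominated by High: 1 > -2 and 8 > 7. Eliminate Medium.
Firm A's indifference between Low and High determines Firm B's mixing probability q:
  Firm A's payoff from Low: q·8 + (1−q)·0 = 8q
  Firm A's payoff from High: q·7 + (1−q)·8 = -q + 8
  8q = -q + 8  ⇒  9q = 8  ⇒  q = 8/9.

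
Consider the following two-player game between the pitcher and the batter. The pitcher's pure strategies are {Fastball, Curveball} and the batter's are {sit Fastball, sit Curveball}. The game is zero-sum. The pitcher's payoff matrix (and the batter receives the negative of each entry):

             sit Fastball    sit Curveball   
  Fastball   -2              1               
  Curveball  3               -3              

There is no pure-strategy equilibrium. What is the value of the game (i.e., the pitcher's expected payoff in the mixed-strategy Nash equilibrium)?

In a mixed equilibrium the pitcher is indifferent between Fastball and Curveball; this condition fixes q.
  the pitcher's expected payoff from Fastball: q·(-2) + (1−q)·1 = -3q + 1
  the pitcher's expected payoff from Curveball: q·3 + (1−q)·(-3) = 6q - 3
  -3q + 1 = 6q - 3  ⇒  -9q = -4  ⇒  q = 4/9.
The value is the pitcher's expected payoff against this mix (using Fastball): (4/9)·(-2) + (5/9)·1 = -1/3.

v = -1/3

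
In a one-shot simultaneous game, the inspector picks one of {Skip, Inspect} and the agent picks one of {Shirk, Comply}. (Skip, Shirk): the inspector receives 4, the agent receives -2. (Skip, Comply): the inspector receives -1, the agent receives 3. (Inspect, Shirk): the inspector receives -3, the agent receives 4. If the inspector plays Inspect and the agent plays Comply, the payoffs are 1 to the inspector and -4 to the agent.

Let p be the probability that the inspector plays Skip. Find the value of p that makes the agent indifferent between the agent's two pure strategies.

For the agent to be willing to mix, the agent must be indifferent between Shirk and Comply, which pins down the inspector's mix.
  the agent's payoff to Shirk: p·(-2) + (1−p)·4 = -6p + 4
  the agent's payoff to Comply: p·3 + (1−p)·(-4) = 7p - 4
  -6p + 4 = 7p - 4  ⇒  -13p = -8  ⇒  p = 8/13.

p = 8/13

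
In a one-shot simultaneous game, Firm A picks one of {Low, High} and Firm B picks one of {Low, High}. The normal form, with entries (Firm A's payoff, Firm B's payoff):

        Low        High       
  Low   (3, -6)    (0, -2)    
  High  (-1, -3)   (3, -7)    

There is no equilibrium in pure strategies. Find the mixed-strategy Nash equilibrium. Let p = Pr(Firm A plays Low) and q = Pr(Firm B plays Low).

In a mixed equilibrium Firm B is indifferent between Low and High; this condition fixes p.
  Firm B's payoff from Low: p·(-6) + (1−p)·(-3) = -3p - 3
  Firm B's payoff from High: p·(-2) + (1−p)·(-7) = 5p - 7
  -3p - 3 = 5p - 7  ⇒  -8p = -4  ⇒  p = 1/2.
Firm A's indifference between Low and High determines Firm B's mixing probability q:
  Firm A's payoff from Low: q·3 + (1−q)·0 = 3q
  Firm A's payoff from High: q·(-1) + (1−q)·3 = -4q + 3
  3q = -4q + 3  ⇒  7q = 3  ⇒  q = 3/7.

p = 1/2, q = 3/7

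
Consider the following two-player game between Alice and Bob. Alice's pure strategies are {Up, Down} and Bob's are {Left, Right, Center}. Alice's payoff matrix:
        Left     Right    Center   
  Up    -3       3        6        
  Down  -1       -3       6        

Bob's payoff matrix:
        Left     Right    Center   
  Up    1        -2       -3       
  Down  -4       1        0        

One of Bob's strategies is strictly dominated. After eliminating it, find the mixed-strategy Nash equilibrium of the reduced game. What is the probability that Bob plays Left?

q = 3/4

Bob's strategy Center is strictly dominated by Right: -2 > -3 and 1 > 0. Eliminate Center.
Bob's mix must leave Alice indifferent between Up and Down.
  Alice's payoff from Up: q·(-3) + (1−q)·3 = -6q + 3
  Alice's payoff from Down: q·(-1) + (1−q)·(-3) = 2q - 3
  -6q + 3 = 2q - 3  ⇒  -8q = -6  ⇒  q = 3/4.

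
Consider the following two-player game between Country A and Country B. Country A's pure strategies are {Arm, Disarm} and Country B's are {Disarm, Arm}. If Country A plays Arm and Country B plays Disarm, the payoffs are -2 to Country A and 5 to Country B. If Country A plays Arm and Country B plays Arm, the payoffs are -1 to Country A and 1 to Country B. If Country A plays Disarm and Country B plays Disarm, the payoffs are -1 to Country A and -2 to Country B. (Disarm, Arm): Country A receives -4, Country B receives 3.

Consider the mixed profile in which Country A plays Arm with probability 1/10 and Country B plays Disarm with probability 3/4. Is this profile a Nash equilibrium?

Given Country A's mix p = 1/10, Country B's payoff from Disarm is -13/10 but from Arm is 14/5. Country B strictly prefers Arm, so Country B would not mix.
So the proposed profile is not a Nash equilibrium.

No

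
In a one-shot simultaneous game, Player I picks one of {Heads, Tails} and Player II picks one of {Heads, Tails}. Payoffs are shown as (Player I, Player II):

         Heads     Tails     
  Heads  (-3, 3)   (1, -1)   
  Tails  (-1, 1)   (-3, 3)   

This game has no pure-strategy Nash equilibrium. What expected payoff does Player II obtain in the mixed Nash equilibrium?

Player I's mix must leave Player II indifferent between Heads and Tails.
  Player II's payoff from Heads: p·3 + (1−p)·1 = 2p + 1
  Player II's payoff from Tails: p·(-1) + (1−p)·3 = -4p + 3
  2p + 1 = -4p + 3  ⇒  6p = 2  ⇒  p = 1/3.
At equilibrium Player II is indifferent across columns, so Player II's payoff equals the payoff from Heads: (1/3)·3 + (2/3)·1 = 5/3.

5/3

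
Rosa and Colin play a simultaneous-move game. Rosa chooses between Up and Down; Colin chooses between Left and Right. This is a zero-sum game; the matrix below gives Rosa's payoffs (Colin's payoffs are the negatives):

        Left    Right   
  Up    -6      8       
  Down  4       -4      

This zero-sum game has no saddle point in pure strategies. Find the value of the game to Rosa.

Set Rosa's expected payoff from Up equal to that from Down:
  Rosa's expected payoff from Up: q·(-6) + (1−q)·8 = -14q + 8
  Rosa's expected payoff from Down: q·4 + (1−q)·(-4) = 8q - 4
  -14q + 8 = 8q - 4  ⇒  -22q = -12  ⇒  q = 6/11.
The value is Rosa's expected payoff against this mix (using Up): (6/11)·(-6) + (5/11)·8 = 4/11.

v = 4/11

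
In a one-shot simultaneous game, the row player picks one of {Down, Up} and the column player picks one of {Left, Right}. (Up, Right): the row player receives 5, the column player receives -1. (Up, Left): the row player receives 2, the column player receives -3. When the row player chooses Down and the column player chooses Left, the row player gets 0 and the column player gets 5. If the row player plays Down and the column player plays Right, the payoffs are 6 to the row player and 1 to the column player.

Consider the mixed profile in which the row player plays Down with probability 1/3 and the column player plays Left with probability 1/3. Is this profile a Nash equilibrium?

Check the column player's indifference given the row player's mix p = 1/3:
  payoff from Left = -1/3; payoff from Right = -1/3 — equal.
Check the row player's indifference given the column player's mix q = 1/3:
  payoff from Down = 4; payoff from Up = 4 — equal.
Both players are indifferent, so neither can profitably deviate.

Yes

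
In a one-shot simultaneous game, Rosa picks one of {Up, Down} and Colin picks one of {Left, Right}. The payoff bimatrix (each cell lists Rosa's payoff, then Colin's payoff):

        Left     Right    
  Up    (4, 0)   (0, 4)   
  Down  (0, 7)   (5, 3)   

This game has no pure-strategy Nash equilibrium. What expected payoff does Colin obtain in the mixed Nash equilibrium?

Set Colin's expected payoff from Left equal to that from Right:
  Colin's payoff from Left: p·0 + (1−p)·7 = -7p + 7
  Colin's payoff from Right: p·4 + (1−p)·3 = p + 3
  -7p + 7 = p + 3  ⇒  -8p = -4  ⇒  p = 1/2.
At equilibrium Colin is indifferent across columns, so Colin's payoff equals the payoff from Left: (1/2)·0 + (1/2)·7 = 7/2.

7/2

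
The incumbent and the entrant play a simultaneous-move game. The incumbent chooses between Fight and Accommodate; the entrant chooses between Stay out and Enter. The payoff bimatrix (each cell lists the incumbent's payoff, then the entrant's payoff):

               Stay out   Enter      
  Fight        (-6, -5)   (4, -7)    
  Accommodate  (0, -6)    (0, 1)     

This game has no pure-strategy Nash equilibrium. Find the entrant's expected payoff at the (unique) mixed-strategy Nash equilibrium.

The entrant's indifference between Stay out and Enter determines the incumbent's mixing probability p:
  the entrant's payoff to Stay out: p·(-5) + (1−p)·(-6) = p - 6
  the entrant's payoff to Enter: p·(-7) + (1−p)·1 = -8p + 1
  p - 6 = -8p + 1  ⇒  9p = 7  ⇒  p = 7/9.
At equilibrium the entrant is indifferent across columns, so the entrant's payoff equals the payoff from Stay out: (7/9)·(-5) + (2/9)·(-6) = -47/9.

-47/9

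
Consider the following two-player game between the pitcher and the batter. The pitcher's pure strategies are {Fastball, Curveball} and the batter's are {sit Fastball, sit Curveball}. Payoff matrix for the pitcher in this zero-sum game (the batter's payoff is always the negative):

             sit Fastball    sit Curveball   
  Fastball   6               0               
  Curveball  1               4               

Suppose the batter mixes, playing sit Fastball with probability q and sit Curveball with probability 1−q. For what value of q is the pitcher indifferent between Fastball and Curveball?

For the pitcher to be willing to mix, the pitcher must be indifferent between Fastball and Curveball, which pins down the batter's mix.
  the pitcher's payoff from Fastball: q·6 + (1−q)·0 = 6q
  the pitcher's payoff from Curveball: q·1 + (1−q)·4 = -3q + 4
  6q = -3q + 4  ⇒  9q = 4  ⇒  q = 4/9.

q = 4/9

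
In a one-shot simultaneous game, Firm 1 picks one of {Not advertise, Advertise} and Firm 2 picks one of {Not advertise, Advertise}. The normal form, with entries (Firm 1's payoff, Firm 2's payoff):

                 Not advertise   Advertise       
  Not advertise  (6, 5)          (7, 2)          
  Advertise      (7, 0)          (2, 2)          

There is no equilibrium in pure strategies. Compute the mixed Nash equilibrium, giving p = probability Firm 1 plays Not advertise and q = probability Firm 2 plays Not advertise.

Firm 2's indifference between Not advertise and Advertise determines Firm 1's mixing probability p:
  Firm 2's expected payoff from Not advertise: p·5 + (1−p)·0 = 5p
  Firm 2's expected payoff from Advertise: p·2 + (1−p)·2 = 2
  5p = 2  ⇒  5p = 2  ⇒  p = 2/5.
For Firm 1 to be willing to mix, Firm 1 must be indifferent between Not advertise and Advertise, which pins down Firm 2's mix.
  Firm 1's payoff from Not advertise: q·6 + (1−q)·7 = -q + 7
  Firm 1's payoff from Advertise: q·7 + (1−q)·2 = 5q + 2
  -q + 7 = 5q + 2  ⇒  -6q = -5  ⇒  q = 5/6.

p = 2/5, q = 5/6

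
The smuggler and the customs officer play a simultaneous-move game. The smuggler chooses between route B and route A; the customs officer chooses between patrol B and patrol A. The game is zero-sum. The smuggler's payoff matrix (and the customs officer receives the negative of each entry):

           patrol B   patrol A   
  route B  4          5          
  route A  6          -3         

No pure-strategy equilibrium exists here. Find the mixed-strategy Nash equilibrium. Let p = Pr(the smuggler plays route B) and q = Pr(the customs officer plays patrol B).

The customs officer's indifference between patrol B and patrol A determines the smuggler's mixing probability p:
  the customs officer's expected payoff from patrol B: p·(-4) + (1−p)·(-6) = 2p - 6
  the customs officer's expected payoff from patrol A: p·(-5) + (1−p)·3 = -8p + 3
  2p - 6 = -8p + 3  ⇒  10p = 9  ⇒  p = 9/10.
The smuggler's indifference between route B and route A determines the customs officer's mixing probability q:
  the smuggler's expected payoff from route B: q·4 + (1−q)·5 = -q + 5
  the smuggler's expected payoff from route A: q·6 + (1−q)·(-3) = 9q - 3
  -q + 5 = 9q - 3  ⇒  -10q = -8  ⇒  q = 4/5.

p = 9/10, q = 4/5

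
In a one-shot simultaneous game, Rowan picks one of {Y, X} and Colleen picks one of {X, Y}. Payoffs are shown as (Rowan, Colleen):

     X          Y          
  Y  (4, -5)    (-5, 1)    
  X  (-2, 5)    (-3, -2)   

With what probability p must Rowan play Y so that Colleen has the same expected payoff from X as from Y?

p = 7/13

In a mixed equilibrium Colleen is indifferent between X and Y; this condition fixes p.
  Colleen's expected payoff from X: p·(-5) + (1−p)·5 = -10p + 5
  Colleen's expected payoff from Y: p·1 + (1−p)·(-2) = 3p - 2
  -10p + 5 = 3p - 2  ⇒  -13p = -7  ⇒  p = 7/13.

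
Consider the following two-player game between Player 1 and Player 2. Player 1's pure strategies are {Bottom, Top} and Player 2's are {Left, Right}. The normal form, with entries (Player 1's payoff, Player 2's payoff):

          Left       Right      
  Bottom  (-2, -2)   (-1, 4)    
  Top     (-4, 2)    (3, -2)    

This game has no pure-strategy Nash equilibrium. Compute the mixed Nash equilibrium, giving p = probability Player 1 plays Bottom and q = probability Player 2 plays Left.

p = 2/5, q = 2/3

Player 1's mix must leave Player 2 indifferent between Left and Right.
  Player 2's payoff to Left: p·(-2) + (1−p)·2 = -4p + 2
  Player 2's payoff to Right: p·4 + (1−p)·(-2) = 6p - 2
  -4p + 2 = 6p - 2  ⇒  -10p = -4  ⇒  p = 2/5.
In a mixed equilibrium Player 1 is indifferent between Bottom and Top; this condition fixes q.
  Player 1's payoff from Bottom: q·(-2) + (1−q)·(-1) = -q - 1
  Player 1's payoff from Top: q·(-4) + (1−q)·3 = -7q + 3
  -q - 1 = -7q + 3  ⇒  6q = 4  ⇒  q = 2/3.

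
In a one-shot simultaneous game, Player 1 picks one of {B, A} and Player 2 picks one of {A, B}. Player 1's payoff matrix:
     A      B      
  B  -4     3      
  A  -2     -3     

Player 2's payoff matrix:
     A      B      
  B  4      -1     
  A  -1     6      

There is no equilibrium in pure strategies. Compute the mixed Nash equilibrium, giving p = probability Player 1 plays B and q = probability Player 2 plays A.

p = 7/12, q = 3/4

For Player 2 to be willing to mix, Player 2 must be indifferent between A and B, which pins down Player 1's mix.
  Player 2's payoff from A: p·4 + (1−p)·(-1) = 5p - 1
  Player 2's payoff from B: p·(-1) + (1−p)·6 = -7p + 6
  5p - 1 = -7p + 6  ⇒  12p = 7  ⇒  p = 7/12.
In a mixed equilibrium Player 1 is indifferent between B and A; this condition fixes q.
  Player 1's payoff to B: q·(-4) + (1−q)·3 = -7q + 3
  Player 1's payoff to A: q·(-2) + (1−q)·(-3) = q - 3
  -7q + 3 = q - 3  ⇒  -8q = -6  ⇒  q = 3/4.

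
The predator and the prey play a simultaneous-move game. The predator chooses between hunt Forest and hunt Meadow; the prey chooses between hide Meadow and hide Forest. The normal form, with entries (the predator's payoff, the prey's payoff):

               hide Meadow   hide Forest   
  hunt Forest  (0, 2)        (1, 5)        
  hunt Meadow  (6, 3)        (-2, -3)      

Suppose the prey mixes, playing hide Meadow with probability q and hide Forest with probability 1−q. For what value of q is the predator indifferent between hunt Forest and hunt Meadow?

In a mixed equilibrium the predator is indifferent between hunt Forest and hunt Meadow; this condition fixes q.
  the predator's payoff from hunt Forest: q·0 + (1−q)·1 = -q + 1
  the predator's payoff from hunt Meadow: q·6 + (1−q)·(-2) = 8q - 2
  -q + 1 = 8q - 2  ⇒  -9q = -3  ⇒  q = 1/3.

q = 1/3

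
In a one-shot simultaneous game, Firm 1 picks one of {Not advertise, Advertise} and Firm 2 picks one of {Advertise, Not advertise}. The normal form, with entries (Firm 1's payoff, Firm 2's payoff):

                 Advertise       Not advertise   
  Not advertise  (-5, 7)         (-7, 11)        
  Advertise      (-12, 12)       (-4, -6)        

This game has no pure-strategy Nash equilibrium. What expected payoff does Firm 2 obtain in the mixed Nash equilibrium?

87/11

Firm 2's indifference between Advertise and Not advertise determines Firm 1's mixing probability p:
  Firm 2's expected payoff from Advertise: p·7 + (1−p)·12 = -5p + 12
  Firm 2's expected payoff from Not advertise: p·11 + (1−p)·(-6) = 17p - 6
  -5p + 12 = 17p - 6  ⇒  -22p = -18  ⇒  p = 9/11.
At equilibrium Firm 2 is indifferent across columns, so Firm 2's payoff equals the payoff from Advertise: (9/11)·7 + (2/11)·12 = 87/11.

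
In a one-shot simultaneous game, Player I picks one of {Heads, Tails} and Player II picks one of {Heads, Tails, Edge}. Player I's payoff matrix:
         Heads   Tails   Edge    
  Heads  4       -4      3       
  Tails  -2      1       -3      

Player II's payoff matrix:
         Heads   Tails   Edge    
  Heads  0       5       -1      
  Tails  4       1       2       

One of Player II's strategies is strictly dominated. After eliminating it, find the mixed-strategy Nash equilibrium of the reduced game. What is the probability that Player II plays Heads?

Player II's strategy Edge is strictly dominated by Heads: 0 > -1 and 4 > 2. Eliminate Edge.
Player II's mix must leave Player I indifferent between Heads and Tails.
  Player I's payoff to Heads: q·4 + (1−q)·(-4) = 8q - 4
  Player I's payoff to Tails: q·(-2) + (1−q)·1 = -3q + 1
  8q - 4 = -3q + 1  ⇒  11q = 5  ⇒  q = 5/11.

q = 5/11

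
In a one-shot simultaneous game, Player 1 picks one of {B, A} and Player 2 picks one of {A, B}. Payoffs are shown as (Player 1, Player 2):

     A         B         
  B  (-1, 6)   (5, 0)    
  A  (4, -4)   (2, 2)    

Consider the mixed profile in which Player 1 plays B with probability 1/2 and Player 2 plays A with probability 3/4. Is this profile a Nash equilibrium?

No

Given Player 2's mix q = 3/4, Player 1's payoff from B is 1/2 but from A is 7/2. Player 1 strictly prefers A, so Player 1 would not mix.
So the proposed profile is not a Nash equilibrium.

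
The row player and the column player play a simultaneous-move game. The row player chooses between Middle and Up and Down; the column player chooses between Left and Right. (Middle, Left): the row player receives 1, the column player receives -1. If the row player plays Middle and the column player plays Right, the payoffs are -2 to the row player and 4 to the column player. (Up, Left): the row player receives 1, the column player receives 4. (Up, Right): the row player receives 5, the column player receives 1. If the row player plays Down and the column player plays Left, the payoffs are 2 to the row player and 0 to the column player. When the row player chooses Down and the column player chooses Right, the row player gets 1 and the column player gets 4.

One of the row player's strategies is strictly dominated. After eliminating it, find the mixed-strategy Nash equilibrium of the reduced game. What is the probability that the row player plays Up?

The row player's strategy Middle is strictly dominated by Down: 2 > 1 and 1 > -2. Eliminate Middle.
The row player's mix must leave the column player indifferent between Left and Right.
  the column player's expected payoff from Left: p·4 + (1−p)·0 = 4p
  the column player's expected payoff from Right: p·1 + (1−p)·4 = -3p + 4
  4p = -3p + 4  ⇒  7p = 4  ⇒  p = 4/7.

p = 4/7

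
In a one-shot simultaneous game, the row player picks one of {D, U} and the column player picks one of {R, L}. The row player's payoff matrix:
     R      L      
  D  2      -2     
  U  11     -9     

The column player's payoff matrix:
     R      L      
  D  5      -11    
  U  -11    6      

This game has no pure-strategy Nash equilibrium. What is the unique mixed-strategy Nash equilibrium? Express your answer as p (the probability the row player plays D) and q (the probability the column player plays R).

p = 17/33, q = 7/16

Set the column player's expected payoff from R equal to that from L:
  the column player's payoff to R: p·5 + (1−p)·(-11) = 16p - 11
  the column player's payoff to L: p·(-11) + (1−p)·6 = -17p + 6
  16p - 11 = -17p + 6  ⇒  33p = 17  ⇒  p = 17/33.
In a mixed equilibrium the row player is indifferent between D and U; this condition fixes q.
  the row player's payoff to D: q·2 + (1−q)·(-2) = 4q - 2
  the row player's payoff to U: q·11 + (1−q)·(-9) = 20q - 9
  4q - 2 = 20q - 9  ⇒  -16q = -7  ⇒  q = 7/16.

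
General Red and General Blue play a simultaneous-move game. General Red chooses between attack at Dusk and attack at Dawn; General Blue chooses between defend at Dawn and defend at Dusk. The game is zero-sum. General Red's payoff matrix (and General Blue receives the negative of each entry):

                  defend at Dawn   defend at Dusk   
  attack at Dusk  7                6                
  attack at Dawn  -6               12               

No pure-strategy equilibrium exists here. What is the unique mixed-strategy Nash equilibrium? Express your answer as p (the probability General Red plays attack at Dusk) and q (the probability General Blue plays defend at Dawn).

p = 18/19, q = 6/19

General Red's mix must leave General Blue indifferent between defend at Dawn and defend at Dusk.
  General Blue's payoff from defend at Dawn: p·(-7) + (1−p)·6 = -13p + 6
  General Blue's payoff from defend at Dusk: p·(-6) + (1−p)·(-12) = 6p - 12
  -13p + 6 = 6p - 12  ⇒  -19p = -18  ⇒  p = 18/19.
In a mixed equilibrium General Red is indifferent between attack at Dusk and attack at Dawn; this condition fixes q.
  General Red's payoff from attack at Dusk: q·7 + (1−q)·6 = q + 6
  General Red's payoff from attack at Dawn: q·(-6) + (1−q)·12 = -18q + 12
  q + 6 = -18q + 12  ⇒  19q = 6  ⇒  q = 6/19.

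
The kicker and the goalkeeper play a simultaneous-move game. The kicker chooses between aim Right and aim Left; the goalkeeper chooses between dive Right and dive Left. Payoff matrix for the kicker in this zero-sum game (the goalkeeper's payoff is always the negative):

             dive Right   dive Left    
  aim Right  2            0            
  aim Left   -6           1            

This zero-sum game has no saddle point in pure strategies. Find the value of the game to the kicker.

The goalkeeper's mix must leave the kicker indifferent between aim Right and aim Left.
  the kicker's payoff from aim Right: q·2 + (1−q)·0 = 2q
  the kicker's payoff from aim Left: q·(-6) + (1−q)·1 = -7q + 1
  2q = -7q + 1  ⇒  9q = 1  ⇒  q = 1/9.
The value is the kicker's expected payoff against this mix (using aim Right): (1/9)·2 + (8/9)·0 = 2/9.

v = 2/9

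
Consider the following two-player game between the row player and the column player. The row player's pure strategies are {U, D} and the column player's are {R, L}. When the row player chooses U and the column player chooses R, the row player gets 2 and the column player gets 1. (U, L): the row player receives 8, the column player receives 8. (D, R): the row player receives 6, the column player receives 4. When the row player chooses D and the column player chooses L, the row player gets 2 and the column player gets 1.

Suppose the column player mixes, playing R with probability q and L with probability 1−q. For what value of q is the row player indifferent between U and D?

In a mixed equilibrium the row player is indifferent between U and D; this condition fixes q.
  the row player's payoff to U: q·2 + (1−q)·8 = -6q + 8
  the row player's payoff to D: q·6 + (1−q)·2 = 4q + 2
  -6q + 8 = 4q + 2  ⇒  -10q = -6  ⇒  q = 3/5.

q = 3/5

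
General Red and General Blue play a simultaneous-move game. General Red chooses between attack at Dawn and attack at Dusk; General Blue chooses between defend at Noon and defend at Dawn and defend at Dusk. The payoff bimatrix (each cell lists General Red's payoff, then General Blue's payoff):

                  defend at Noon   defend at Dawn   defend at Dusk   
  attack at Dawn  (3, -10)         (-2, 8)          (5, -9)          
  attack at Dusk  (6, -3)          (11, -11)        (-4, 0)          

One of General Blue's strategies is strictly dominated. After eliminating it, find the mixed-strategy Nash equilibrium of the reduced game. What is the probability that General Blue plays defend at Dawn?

q = 9/22

General Blue's strategy defend at Noon is strictly dominated by defend at Dusk: -9 > -10 and 0 > -3. Eliminate defend at Noon.
General Blue's mix must leave General Red indifferent between attack at Dawn and attack at Dusk.
  General Red's payoff to attack at Dawn: q·(-2) + (1−q)·5 = -7q + 5
  General Red's payoff to attack at Dusk: q·11 + (1−q)·(-4) = 15q - 4
  -7q + 5 = 15q - 4  ⇒  -22q = -9  ⇒  q = 9/22.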